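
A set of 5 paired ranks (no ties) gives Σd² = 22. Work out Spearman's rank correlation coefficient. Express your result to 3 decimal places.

ρ = 1 − 6Σd² / [n(n²−1)] = 1 − 6×22 / (5×24)
  = 1 − 132/120 = 1 − 1.1000 ≈ -0.100

-0.100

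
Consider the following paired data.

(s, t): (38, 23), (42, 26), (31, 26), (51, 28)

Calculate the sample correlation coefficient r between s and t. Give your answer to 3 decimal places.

0.552

n = 4, Σs = 162, Σt = 103, Σs² = 6770, Σt² = 2665, Σst = 4200
nΣst − ΣsΣt = 16800 − 16686 = 114
nΣs² − (Σs)² = 27080 − 26244 = 836; nΣt² − (Σt)² = 10660 − 10609 = 51
r = 114 / √(836 × 51) = 114 / 206.4849 ≈ 0.552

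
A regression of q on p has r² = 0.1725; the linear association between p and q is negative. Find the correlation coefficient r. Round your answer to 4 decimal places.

|r| = √0.1725 = 0.4153
The association is negative, so r = −0.4153.

-0.4153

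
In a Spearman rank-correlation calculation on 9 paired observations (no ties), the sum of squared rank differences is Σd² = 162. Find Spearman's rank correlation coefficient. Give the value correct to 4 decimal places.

ρ = 1 − 6Σd² / [n(n²−1)] = 1 − 6×162 / (9×80)
  = 1 − 972/720 = 1 − 1.35000 ≈ -0.3500

-0.3500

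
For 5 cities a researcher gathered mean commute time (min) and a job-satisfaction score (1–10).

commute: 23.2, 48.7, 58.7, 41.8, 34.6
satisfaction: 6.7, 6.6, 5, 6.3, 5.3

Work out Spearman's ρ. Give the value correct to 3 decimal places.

Rank commute: 1, 4, 5, 3, 2
Rank satisfaction: 5, 4, 1, 3, 2
d = rank(commute) − rank(satisfaction): -4, 0, 4, 0, 0; Σd² = 32
ρ = 1 − 6Σd² / [n(n²−1)] = 1 − 6×32 / (5×24) = 1 − 192/120 ≈ -0.600

-0.600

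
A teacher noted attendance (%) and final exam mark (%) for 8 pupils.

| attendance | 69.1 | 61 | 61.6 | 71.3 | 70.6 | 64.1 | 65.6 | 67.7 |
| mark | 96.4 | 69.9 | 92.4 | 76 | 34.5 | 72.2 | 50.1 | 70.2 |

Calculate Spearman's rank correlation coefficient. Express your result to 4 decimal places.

0.0238

Rank attendance: 6, 1, 2, 8, 7, 3, 4, 5
Rank mark: 8, 3, 7, 6, 1, 5, 2, 4
d = rank(attendance) − rank(mark): -2, -2, -5, 2, 6, -2, 2, 1; Σd² = 82
ρ = 1 − 6Σd² / [n(n²−1)] = 1 − 6×82 / (8×63) = 1 − 492/504 ≈ 0.0238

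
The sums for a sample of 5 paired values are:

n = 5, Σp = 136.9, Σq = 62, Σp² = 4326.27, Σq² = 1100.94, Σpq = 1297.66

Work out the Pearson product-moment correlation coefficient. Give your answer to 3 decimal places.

r = (nΣpq − ΣpΣq) / √[(nΣp² − (Σp)²)(nΣq² − (Σq)²)]
Numerator: 5×1297.66 − 136.9×62 = -1999.5
Denominator: √[(21631.35 − 18741.61)(5504.7 − 3844)] = √[2889.74 × 1660.7] = 2190.6600
r = -1999.5 / 2190.6600 ≈ -0.913

-0.913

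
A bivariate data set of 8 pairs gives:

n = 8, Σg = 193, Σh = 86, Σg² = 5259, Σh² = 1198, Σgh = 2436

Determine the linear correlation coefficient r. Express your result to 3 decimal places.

r = (nΣgh − ΣgΣh) / √[(nΣg² − (Σg)²)(nΣh² − (Σh)²)]
Numerator: 8×2436 − 193×86 = 2890
Denominator: √[(42072 − 37249)(9584 − 7396)] = √[4823 × 2188] = 3248.4957
r = 2890 / 3248.4957 ≈ 0.890

0.890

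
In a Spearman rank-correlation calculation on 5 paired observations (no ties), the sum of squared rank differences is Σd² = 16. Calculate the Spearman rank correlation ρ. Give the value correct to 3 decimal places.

0.200

ρ = 1 − 6Σd² / [n(n²−1)] = 1 − 6×16 / (5×24)
  = 1 − 96/120 = 1 − 0.8000 ≈ 0.200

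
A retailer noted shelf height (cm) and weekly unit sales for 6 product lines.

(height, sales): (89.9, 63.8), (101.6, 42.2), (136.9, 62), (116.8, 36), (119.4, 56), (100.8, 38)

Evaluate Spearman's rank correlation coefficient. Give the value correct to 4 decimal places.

-0.0286

Rank height: 1, 3, 6, 4, 5, 2
Rank sales: 6, 3, 5, 1, 4, 2
d = rank(height) − rank(sales): -5, 0, 1, 3, 1, 0; Σd² = 36
ρ = 1 − 6Σd² / [n(n²−1)] = 1 − 6×36 / (6×35) = 1 − 216/210 ≈ -0.0286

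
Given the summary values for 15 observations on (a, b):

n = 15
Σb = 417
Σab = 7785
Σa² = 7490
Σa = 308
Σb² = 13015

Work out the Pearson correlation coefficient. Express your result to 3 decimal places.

r = (nΣab − ΣaΣb) / √[(nΣa² − (Σa)²)(nΣb² − (Σb)²)]
Numerator: 15×7785 − 308×417 = -11661
Denominator: √[(112350 − 94864)(195225 − 173889)] = √[17486 × 21336] = 19315.3125
r = -11661 / 19315.3125 ≈ -0.604

-0.604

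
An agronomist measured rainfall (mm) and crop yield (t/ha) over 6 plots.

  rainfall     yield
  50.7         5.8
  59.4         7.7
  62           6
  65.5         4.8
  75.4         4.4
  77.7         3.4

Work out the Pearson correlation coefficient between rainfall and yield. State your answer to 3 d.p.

n = 6, Σx = 390.7, Σy = 32.1, Σx² = 25955.55, Σy² = 182.89, Σxy = 2033.78
nΣxy − ΣxΣy = 12202.68 − 12541.47 = -338.79
nΣx² − (Σx)² = 155733.3 − 152646.49 = 3086.81; nΣy² − (Σy)² = 1097.34 − 1030.41 = 66.93
r = -338.79 / √(3086.81 × 66.93) = -338.79 / 454.5329 ≈ -0.745

-0.745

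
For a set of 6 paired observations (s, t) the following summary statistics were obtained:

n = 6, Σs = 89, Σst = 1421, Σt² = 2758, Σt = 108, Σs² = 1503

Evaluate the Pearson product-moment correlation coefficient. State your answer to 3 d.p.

r = (nΣst − ΣsΣt) / √[(nΣs² − (Σs)²)(nΣt² − (Σt)²)]
Numerator: 6×1421 − 89×108 = -1086
Denominator: √[(9018 − 7921)(16548 − 11664)] = √[1097 × 4884] = 2314.6810
r = -1086 / 2314.6810 ≈ -0.469

-0.469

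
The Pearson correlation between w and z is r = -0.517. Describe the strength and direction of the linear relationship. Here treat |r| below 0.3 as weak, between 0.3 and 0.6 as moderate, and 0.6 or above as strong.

moderate negative

r = -0.517 < 0 so the relationship is negative.
|r| = 0.517, which falls in the moderate range.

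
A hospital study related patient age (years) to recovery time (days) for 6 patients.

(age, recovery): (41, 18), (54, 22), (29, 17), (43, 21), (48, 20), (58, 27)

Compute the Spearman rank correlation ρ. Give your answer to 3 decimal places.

0.943

Rank age: 2, 5, 1, 3, 4, 6
Rank recovery: 2, 5, 1, 4, 3, 6
d = rank(age) − rank(recovery): 0, 0, 0, -1, 1, 0; Σd² = 2
ρ = 1 − 6Σd² / [n(n²−1)] = 1 − 6×2 / (6×35) = 1 − 12/210 ≈ 0.943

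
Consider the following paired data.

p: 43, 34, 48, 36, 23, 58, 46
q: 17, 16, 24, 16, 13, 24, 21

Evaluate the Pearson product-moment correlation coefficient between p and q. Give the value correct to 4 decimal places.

n = 7, Σp = 288, Σq = 131, Σp² = 12614, Σq² = 2563, Σpq = 5660
nΣpq − ΣpΣq = 39620 − 37728 = 1892
nΣp² − (Σp)² = 88298 − 82944 = 5354; nΣq² − (Σq)² = 17941 − 17161 = 780
r = 1892 / √(5354 × 780) = 1892 / 2043.5557 ≈ 0.9258

0.9258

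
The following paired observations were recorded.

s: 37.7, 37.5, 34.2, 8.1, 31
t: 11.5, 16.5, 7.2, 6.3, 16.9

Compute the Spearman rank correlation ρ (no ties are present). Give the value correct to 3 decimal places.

Rank s: 5, 4, 3, 1, 2
Rank t: 3, 4, 2, 1, 5
d = rank(s) − rank(t): 2, 0, 1, 0, -3; Σd² = 14
ρ = 1 − 6Σd² / [n(n²−1)] = 1 − 6×14 / (5×24) = 1 − 84/120 ≈ 0.300

0.300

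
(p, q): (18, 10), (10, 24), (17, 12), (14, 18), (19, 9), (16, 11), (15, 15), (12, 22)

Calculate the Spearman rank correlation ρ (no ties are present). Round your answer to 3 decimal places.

Rank p: 7, 1, 6, 3, 8, 5, 4, 2
Rank q: 2, 8, 4, 6, 1, 3, 5, 7
d = rank(p) − rank(q): 5, -7, 2, -3, 7, 2, -1, -5; Σd² = 166
ρ = 1 − 6Σd² / [n(n²−1)] = 1 − 6×166 / (8×63) = 1 − 996/504 ≈ -0.976

-0.976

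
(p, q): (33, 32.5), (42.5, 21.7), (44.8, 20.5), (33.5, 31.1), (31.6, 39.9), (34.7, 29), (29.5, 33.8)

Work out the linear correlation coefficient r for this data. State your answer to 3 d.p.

-0.916

n = 7, Σp = 249.6, Σq = 208.5, Σp² = 9097.44, Σq² = 6490.05, Σpq = 7219.24
nΣpq − ΣpΣq = 50534.68 − 52041.6 = -1506.92
nΣp² − (Σp)² = 63682.08 − 62300.16 = 1381.92; nΣq² − (Σq)² = 45430.35 − 43472.25 = 1958.1
r = -1506.92 / √(1381.92 × 1958.1) = -1506.92 / 1644.9734 ≈ -0.916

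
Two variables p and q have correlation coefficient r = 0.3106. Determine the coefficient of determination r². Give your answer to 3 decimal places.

r² = (0.3106)² = 0.096

0.096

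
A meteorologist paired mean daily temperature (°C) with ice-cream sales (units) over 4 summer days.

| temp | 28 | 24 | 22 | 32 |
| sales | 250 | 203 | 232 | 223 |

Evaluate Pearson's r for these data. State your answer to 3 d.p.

0.192

n = 4, Σx = 106, Σy = 908, Σx² = 2868, Σy² = 207262, Σxy = 24112
nΣxy − ΣxΣy = 96448 − 96248 = 200
nΣx² − (Σx)² = 11472 − 11236 = 236; nΣy² − (Σy)² = 829048 − 824464 = 4584
r = 200 / √(236 × 4584) = 200 / 1040.1077 ≈ 0.192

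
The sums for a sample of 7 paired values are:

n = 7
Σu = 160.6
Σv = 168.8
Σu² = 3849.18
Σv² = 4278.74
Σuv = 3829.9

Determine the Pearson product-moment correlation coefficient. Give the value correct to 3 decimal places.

r = (nΣuv − ΣuΣv) / √[(nΣu² − (Σu)²)(nΣv² − (Σv)²)]
Numerator: 7×3829.9 − 160.6×168.8 = -299.98
Denominator: √[(26944.26 − 25792.36)(29951.18 − 28493.44)] = √[1151.9 × 1457.74] = 1295.8282
r = -299.98 / 1295.8282 ≈ -0.231

-0.231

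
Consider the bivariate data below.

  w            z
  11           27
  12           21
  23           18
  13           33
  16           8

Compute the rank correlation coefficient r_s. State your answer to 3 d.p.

-0.600

Rank w: 1, 2, 5, 3, 4
Rank z: 4, 3, 2, 5, 1
d = rank(w) − rank(z): -3, -1, 3, -2, 3; Σd² = 32
ρ = 1 − 6Σd² / [n(n²−1)] = 1 − 6×32 / (5×24) = 1 − 192/120 ≈ -0.600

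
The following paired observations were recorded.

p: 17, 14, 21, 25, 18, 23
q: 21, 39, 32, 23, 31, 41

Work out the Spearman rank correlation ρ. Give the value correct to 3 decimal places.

Rank p: 2, 1, 4, 6, 3, 5
Rank q: 1, 5, 4, 2, 3, 6
d = rank(p) − rank(q): 1, -4, 0, 4, 0, -1; Σd² = 34
ρ = 1 − 6Σd² / [n(n²−1)] = 1 − 6×34 / (6×35) = 1 − 204/210 ≈ 0.029

0.029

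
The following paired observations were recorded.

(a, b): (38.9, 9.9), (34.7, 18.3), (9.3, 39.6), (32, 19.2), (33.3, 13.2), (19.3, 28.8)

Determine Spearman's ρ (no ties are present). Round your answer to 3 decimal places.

-0.943

Rank a: 6, 5, 1, 3, 4, 2
Rank b: 1, 3, 6, 4, 2, 5
d = rank(a) − rank(b): 5, 2, -5, -1, 2, -3; Σd² = 68
ρ = 1 − 6Σd² / [n(n²−1)] = 1 − 6×68 / (6×35) = 1 − 408/210 ≈ -0.943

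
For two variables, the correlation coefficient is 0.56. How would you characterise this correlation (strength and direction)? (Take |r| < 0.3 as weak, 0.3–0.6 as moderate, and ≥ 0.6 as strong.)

moderate positive

r = 0.56 > 0 so the relationship is positive.
|r| = 0.56, which falls in the moderate range.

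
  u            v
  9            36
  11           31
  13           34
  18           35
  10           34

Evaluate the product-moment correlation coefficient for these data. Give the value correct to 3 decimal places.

n = 5, Σu = 61, Σv = 170, Σu² = 795, Σv² = 5794, Σuv = 2077
nΣuv − ΣuΣv = 10385 − 10370 = 15
nΣu² − (Σu)² = 3975 − 3721 = 254; nΣv² − (Σv)² = 28970 − 28900 = 70
r = 15 / √(254 × 70) = 15 / 133.3417 ≈ 0.112

0.112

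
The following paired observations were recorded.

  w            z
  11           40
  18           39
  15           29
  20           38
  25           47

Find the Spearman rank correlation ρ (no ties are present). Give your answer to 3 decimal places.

Rank w: 1, 3, 2, 4, 5
Rank z: 4, 3, 1, 2, 5
d = rank(w) − rank(z): -3, 0, 1, 2, 0; Σd² = 14
ρ = 1 − 6Σd² / [n(n²−1)] = 1 − 6×14 / (5×24) = 1 − 84/120 ≈ 0.300

0.300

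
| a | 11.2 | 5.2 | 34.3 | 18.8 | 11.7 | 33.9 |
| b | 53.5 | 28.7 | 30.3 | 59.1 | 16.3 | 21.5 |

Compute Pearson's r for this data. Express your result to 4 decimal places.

n = 6, Σa = 115.1, Σb = 209.4, Σa² = 2968.51, Σb² = 8824.78, Σab = 3818.37
nΣab − ΣaΣb = 22910.22 − 24101.94 = -1191.72
nΣa² − (Σa)² = 17811.06 − 13248.01 = 4563.05; nΣb² − (Σb)² = 52948.68 − 43848.36 = 9100.32
r = -1191.72 / √(4563.05 × 9100.32) = -1191.72 / 6444.0061 ≈ -0.1849

-0.1849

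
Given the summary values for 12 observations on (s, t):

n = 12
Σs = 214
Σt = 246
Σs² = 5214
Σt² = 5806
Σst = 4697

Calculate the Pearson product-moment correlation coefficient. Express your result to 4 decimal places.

r = (nΣst − ΣsΣt) / √[(nΣs² − (Σs)²)(nΣt² − (Σt)²)]
Numerator: 12×4697 − 214×246 = 3720
Denominator: √[(62568 − 45796)(69672 − 60516)] = √[16772 × 9156] = 12392.1117
r = 3720 / 12392.1117 ≈ 0.3002

0.3002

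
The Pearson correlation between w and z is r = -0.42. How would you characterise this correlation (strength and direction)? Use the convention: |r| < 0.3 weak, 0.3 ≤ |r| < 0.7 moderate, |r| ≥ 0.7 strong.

moderate negative

r = -0.42 < 0 so the relationship is negative.
|r| = 0.42, which falls in the moderate range.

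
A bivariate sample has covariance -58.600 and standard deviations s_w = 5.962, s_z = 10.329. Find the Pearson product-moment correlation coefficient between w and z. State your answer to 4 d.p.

r = Cov(w,z) / (s_w · s_z) = -58.600 / (5.962 × 10.329)
  = -58.600 / 61.5815 ≈ -0.9516

-0.9516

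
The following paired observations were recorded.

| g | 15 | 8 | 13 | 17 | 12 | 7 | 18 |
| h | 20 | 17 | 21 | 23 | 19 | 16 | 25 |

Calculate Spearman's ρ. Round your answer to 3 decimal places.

Rank g: 5, 2, 4, 6, 3, 1, 7
Rank h: 4, 2, 5, 6, 3, 1, 7
d = rank(g) − rank(h): 1, 0, -1, 0, 0, 0, 0; Σd² = 2
ρ = 1 − 6Σd² / [n(n²−1)] = 1 − 6×2 / (7×48) = 1 − 12/336 ≈ 0.964

0.964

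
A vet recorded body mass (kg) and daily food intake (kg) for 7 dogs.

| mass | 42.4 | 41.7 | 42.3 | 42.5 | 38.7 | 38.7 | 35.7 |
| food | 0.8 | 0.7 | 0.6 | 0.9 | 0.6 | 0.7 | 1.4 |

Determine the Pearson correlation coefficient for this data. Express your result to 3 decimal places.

n = 7, Σx = 282, Σy = 5.7, Σx² = 11402.06, Σy² = 5.11, Σxy = 227.03
nΣxy − ΣxΣy = 1589.21 − 1607.4 = -18.19
nΣx² − (Σx)² = 79814.42 − 79524 = 290.42; nΣy² − (Σy)² = 35.77 − 32.49 = 3.28
r = -18.19 / √(290.42 × 3.28) = -18.19 / 30.8639 ≈ -0.589

-0.589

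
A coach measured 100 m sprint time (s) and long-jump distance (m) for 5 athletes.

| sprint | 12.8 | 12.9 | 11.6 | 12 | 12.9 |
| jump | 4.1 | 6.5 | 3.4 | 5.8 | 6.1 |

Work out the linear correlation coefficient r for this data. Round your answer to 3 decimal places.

0.572

n = 5, Σx = 62.2, Σy = 25.9, Σx² = 775.22, Σy² = 141.47, Σxy = 324.06
nΣxy − ΣxΣy = 1620.3 − 1610.98 = 9.32
nΣx² − (Σx)² = 3876.1 − 3868.84 = 7.26; nΣy² − (Σy)² = 707.35 − 670.81 = 36.54
r = 9.32 / √(7.26 × 36.54) = 9.32 / 16.2874 ≈ 0.572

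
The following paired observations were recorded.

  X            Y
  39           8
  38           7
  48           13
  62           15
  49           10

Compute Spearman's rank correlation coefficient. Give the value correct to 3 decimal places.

Rank X: 2, 1, 3, 5, 4
Rank Y: 2, 1, 4, 5, 3
d = rank(X) − rank(Y): 0, 0, -1, 0, 1; Σd² = 2
ρ = 1 − 6Σd² / [n(n²−1)] = 1 − 6×2 / (5×24) = 1 − 12/120 ≈ 0.900

0.900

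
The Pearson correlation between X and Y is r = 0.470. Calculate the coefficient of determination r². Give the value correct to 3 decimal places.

r² = (0.470)² = 0.221

0.221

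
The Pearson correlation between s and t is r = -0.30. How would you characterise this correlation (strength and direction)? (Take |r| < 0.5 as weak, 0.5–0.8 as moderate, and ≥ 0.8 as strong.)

weak negative

r = -0.30 < 0 so the relationship is negative.
|r| = 0.30, which falls in the weak range.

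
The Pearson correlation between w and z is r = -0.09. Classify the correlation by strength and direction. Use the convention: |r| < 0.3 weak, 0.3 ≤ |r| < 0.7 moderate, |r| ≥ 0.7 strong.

r = -0.09 < 0 so the relationship is negative.
|r| = 0.09, which falls in the weak range.

weak negative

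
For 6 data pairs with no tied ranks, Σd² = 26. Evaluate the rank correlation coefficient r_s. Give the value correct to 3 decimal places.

0.257

ρ = 1 − 6Σd² / [n(n²−1)] = 1 − 6×26 / (6×35)
  = 1 − 156/210 = 1 − 0.7429 ≈ 0.257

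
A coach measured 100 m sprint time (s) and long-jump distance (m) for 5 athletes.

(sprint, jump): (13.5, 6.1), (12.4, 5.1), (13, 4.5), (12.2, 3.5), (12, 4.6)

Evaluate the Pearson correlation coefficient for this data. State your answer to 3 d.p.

0.697

n = 5, Σx = 63.1, Σy = 23.8, Σx² = 797.85, Σy² = 116.88, Σxy = 301.99
nΣxy − ΣxΣy = 1509.95 − 1501.78 = 8.17
nΣx² − (Σx)² = 3989.25 − 3981.61 = 7.64; nΣy² − (Σy)² = 584.4 − 566.44 = 17.96
r = 8.17 / √(7.64 × 17.96) = 8.17 / 11.7139 ≈ 0.697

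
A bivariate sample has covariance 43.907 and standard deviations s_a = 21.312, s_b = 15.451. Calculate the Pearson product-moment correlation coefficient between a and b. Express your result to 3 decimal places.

0.133

r = Cov(a,b) / (s_a · s_b) = 43.907 / (21.312 × 15.451)
  = 43.907 / 329.2917 ≈ 0.133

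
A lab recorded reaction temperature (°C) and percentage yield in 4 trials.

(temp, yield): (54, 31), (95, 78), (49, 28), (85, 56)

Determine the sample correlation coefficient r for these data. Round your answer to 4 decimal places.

0.9771

n = 4, Σx = 283, Σy = 193, Σx² = 21567, Σy² = 10965, Σxy = 15216
nΣxy − ΣxΣy = 60864 − 54619 = 6245
nΣx² − (Σx)² = 86268 − 80089 = 6179; nΣy² − (Σy)² = 43860 − 37249 = 6611
r = 6245 / √(6179 × 6611) = 6245 / 6391.3511 ≈ 0.9771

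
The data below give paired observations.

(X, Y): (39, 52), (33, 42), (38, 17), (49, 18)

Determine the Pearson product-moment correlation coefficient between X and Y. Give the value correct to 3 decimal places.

n = 4, ΣX = 159, ΣY = 129, ΣX² = 6455, ΣY² = 5081, ΣXY = 4942
nΣXY − ΣXΣY = 19768 − 20511 = -743
nΣX² − (ΣX)² = 25820 − 25281 = 539; nΣY² − (ΣY)² = 20324 − 16641 = 3683
r = -743 / √(539 × 3683) = -743 / 1408.9489 ≈ -0.527

-0.527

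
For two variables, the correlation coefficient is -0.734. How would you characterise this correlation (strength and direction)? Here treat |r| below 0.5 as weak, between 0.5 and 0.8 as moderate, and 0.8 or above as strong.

r = -0.734 < 0 so the relationship is negative.
|r| = 0.734, which falls in the moderate range.

moderate negative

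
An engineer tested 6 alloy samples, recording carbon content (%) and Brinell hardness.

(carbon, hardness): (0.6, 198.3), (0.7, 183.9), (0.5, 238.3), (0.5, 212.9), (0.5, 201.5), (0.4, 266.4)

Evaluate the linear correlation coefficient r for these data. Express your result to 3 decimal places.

n = 6, Σx = 3.2, Σy = 1301.3, Σx² = 1.76, Σy² = 286826.61, Σxy = 680.62
nΣxy − ΣxΣy = 4083.72 − 4164.16 = -80.44
nΣx² − (Σx)² = 10.56 − 10.24 = 0.32; nΣy² − (Σy)² = 1720959.66 − 1693381.69 = 27577.97
r = -80.44 / √(0.32 × 27577.97) = -80.44 / 93.9412 ≈ -0.856

-0.856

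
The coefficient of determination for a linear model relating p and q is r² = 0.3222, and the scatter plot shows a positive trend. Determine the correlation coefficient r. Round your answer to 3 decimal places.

0.568

|r| = √0.3222 = 0.568
The association is positive, so r = 0.568.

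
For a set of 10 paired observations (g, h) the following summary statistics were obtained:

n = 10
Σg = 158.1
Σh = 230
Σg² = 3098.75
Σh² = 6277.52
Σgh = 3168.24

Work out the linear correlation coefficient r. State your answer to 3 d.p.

-0.608

r = (nΣgh − ΣgΣh) / √[(nΣg² − (Σg)²)(nΣh² − (Σh)²)]
Numerator: 10×3168.24 − 158.1×230 = -4680.6
Denominator: √[(30987.5 − 24995.61)(62775.2 − 52900)] = √[5991.89 × 9875.2] = 7692.2761
r = -4680.6 / 7692.2761 ≈ -0.608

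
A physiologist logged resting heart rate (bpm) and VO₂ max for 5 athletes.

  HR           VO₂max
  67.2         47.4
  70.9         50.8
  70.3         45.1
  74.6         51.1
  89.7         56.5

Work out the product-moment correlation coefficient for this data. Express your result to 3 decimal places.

n = 5, Σx = 372.7, Σy = 250.9, Σx² = 28095.99, Σy² = 12664.87, Σxy = 18837.64
nΣxy − ΣxΣy = 94188.2 − 93510.43 = 677.77
nΣx² − (Σx)² = 140479.95 − 138905.29 = 1574.66; nΣy² − (Σy)² = 63324.35 − 62950.81 = 373.54
r = 677.77 / √(1574.66 × 373.54) = 677.77 / 766.9410 ≈ 0.884

0.884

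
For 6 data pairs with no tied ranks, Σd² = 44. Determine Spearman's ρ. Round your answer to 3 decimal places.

-0.257

ρ = 1 − 6Σd² / [n(n²−1)] = 1 − 6×44 / (6×35)
  = 1 − 264/210 = 1 − 1.2571 ≈ -0.257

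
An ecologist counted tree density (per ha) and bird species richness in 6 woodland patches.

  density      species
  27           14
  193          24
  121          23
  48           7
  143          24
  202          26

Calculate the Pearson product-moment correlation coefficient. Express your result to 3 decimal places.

n = 6, Σx = 734, Σy = 118, Σx² = 116176, Σy² = 2602, Σxy = 16813
nΣxy − ΣxΣy = 100878 − 86612 = 14266
nΣx² − (Σx)² = 697056 − 538756 = 158300; nΣy² − (Σy)² = 15612 − 13924 = 1688
r = 14266 / √(158300 × 1688) = 14266 / 16346.5715 ≈ 0.873

0.873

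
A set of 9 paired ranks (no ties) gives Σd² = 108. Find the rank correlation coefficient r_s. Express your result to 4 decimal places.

0.1000

ρ = 1 − 6Σd² / [n(n²−1)] = 1 − 6×108 / (9×80)
  = 1 − 648/720 = 1 − 0.90000 ≈ 0.1000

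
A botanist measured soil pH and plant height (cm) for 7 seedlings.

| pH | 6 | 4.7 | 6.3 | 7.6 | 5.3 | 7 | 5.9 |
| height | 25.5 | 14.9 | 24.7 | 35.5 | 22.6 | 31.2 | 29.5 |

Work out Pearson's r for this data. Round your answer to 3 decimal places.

0.928

n = 7, Σx = 42.8, Σy = 183.9, Σx² = 267.44, Σy² = 5097.05, Σxy = 1160.67
nΣxy − ΣxΣy = 8124.69 − 7870.92 = 253.77
nΣx² − (Σx)² = 1872.08 − 1831.84 = 40.24; nΣy² − (Σy)² = 35679.35 − 33819.21 = 1860.14
r = 253.77 / √(40.24 × 1860.14) = 253.77 / 273.5910 ≈ 0.928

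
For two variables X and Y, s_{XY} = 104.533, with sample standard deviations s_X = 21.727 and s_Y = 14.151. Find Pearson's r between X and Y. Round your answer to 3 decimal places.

r = Cov(X,Y) / (s_X · s_Y) = 104.533 / (21.727 × 14.151)
  = 104.533 / 307.4588 ≈ 0.340

0.340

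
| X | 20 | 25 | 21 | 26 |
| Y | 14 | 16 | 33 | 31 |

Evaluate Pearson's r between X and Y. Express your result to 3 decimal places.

n = 4, ΣX = 92, ΣY = 94, ΣX² = 2142, ΣY² = 2502, ΣXY = 2179
nΣXY − ΣXΣY = 8716 − 8648 = 68
nΣX² − (ΣX)² = 8568 − 8464 = 104; nΣY² − (ΣY)² = 10008 − 8836 = 1172
r = 68 / √(104 × 1172) = 68 / 349.1246 ≈ 0.195

0.195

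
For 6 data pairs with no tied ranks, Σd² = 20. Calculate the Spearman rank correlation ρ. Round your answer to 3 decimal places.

0.429

ρ = 1 − 6Σd² / [n(n²−1)] = 1 − 6×20 / (6×35)
  = 1 − 120/210 = 1 − 0.5714 ≈ 0.429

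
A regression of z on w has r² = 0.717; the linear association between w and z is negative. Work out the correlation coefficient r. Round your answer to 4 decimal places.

|r| = √0.717 = 0.8468
The association is negative, so r = −0.8468.

-0.8468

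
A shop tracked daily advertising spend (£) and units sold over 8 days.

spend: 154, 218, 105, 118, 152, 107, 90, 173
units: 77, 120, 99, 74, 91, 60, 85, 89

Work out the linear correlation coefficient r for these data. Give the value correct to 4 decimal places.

0.6335

n = 8, Σx = 1117, Σy = 695, Σx² = 168771, Σy² = 62633, Σxy = 100444
nΣxy − ΣxΣy = 803552 − 776315 = 27237
nΣx² − (Σx)² = 1350168 − 1247689 = 102479; nΣy² − (Σy)² = 501064 − 483025 = 18039
r = 27237 / √(102479 × 18039) = 27237 / 42995.5658 ≈ 0.6335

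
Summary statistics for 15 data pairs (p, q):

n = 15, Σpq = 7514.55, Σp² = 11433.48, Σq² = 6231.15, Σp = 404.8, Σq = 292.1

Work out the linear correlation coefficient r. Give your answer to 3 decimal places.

r = (nΣpq − ΣpΣq) / √[(nΣp² − (Σp)²)(nΣq² − (Σq)²)]
Numerator: 15×7514.55 − 404.8×292.1 = -5523.83
Denominator: √[(171502.2 − 163863.04)(93467.25 − 85322.41)] = √[7639.16 × 8144.84] = 7887.9488
r = -5523.83 / 7887.9488 ≈ -0.700

-0.700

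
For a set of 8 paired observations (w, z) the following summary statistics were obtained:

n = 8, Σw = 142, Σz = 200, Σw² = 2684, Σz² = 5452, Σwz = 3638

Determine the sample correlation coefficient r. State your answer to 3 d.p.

r = (nΣwz − ΣwΣz) / √[(nΣw² − (Σw)²)(nΣz² − (Σz)²)]
Numerator: 8×3638 − 142×200 = 704
Denominator: √[(21472 − 20164)(43616 − 40000)] = √[1308 × 3616] = 2174.7938
r = 704 / 2174.7938 ≈ 0.324

0.324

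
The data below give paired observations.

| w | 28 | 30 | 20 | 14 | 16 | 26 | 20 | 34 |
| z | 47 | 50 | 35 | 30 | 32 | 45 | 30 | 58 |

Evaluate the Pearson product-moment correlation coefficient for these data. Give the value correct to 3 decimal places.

0.967

n = 8, Σw = 188, Σz = 327, Σw² = 4768, Σz² = 14147, Σwz = 8190
nΣwz − ΣwΣz = 65520 − 61476 = 4044
nΣw² − (Σw)² = 38144 − 35344 = 2800; nΣz² − (Σz)² = 113176 − 106929 = 6247
r = 4044 / √(2800 × 6247) = 4044 / 4182.2960 ≈ 0.967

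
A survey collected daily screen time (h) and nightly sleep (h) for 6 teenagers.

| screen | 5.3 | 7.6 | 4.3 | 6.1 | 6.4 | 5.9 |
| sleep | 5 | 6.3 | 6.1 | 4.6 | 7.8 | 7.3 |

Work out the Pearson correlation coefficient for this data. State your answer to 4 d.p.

0.2226

n = 6, Σx = 35.6, Σy = 37.1, Σx² = 217.32, Σy² = 237.19, Σxy = 221.66
nΣxy − ΣxΣy = 1329.96 − 1320.76 = 9.2
nΣx² − (Σx)² = 1303.92 − 1267.36 = 36.56; nΣy² − (Σy)² = 1423.14 − 1376.41 = 46.73
r = 9.2 / √(36.56 × 46.73) = 9.2 / 41.3334 ≈ 0.2226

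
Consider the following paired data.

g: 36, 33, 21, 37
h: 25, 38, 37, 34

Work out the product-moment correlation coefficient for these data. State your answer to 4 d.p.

-0.5011

n = 4, Σg = 127, Σh = 134, Σg² = 4195, Σh² = 4594, Σgh = 4189
nΣgh − ΣgΣh = 16756 − 17018 = -262
nΣg² − (Σg)² = 16780 − 16129 = 651; nΣh² − (Σh)² = 18376 − 17956 = 420
r = -262 / √(651 × 420) = -262 / 522.8958 ≈ -0.5011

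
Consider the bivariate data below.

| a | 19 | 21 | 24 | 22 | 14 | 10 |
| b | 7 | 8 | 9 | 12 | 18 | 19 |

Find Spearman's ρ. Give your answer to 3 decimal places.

-0.486

Rank a: 3, 4, 6, 5, 2, 1
Rank b: 1, 2, 3, 4, 5, 6
d = rank(a) − rank(b): 2, 2, 3, 1, -3, -5; Σd² = 52
ρ = 1 − 6Σd² / [n(n²−1)] = 1 − 6×52 / (6×35) = 1 − 312/210 ≈ -0.486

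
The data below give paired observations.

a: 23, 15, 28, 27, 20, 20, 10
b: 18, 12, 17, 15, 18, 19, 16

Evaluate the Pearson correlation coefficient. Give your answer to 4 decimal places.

0.2825

n = 7, Σa = 143, Σb = 115, Σa² = 3167, Σb² = 1923, Σab = 2375
nΣab − ΣaΣb = 16625 − 16445 = 180
nΣa² − (Σa)² = 22169 − 20449 = 1720; nΣb² − (Σb)² = 13461 − 13225 = 236
r = 180 / √(1720 × 236) = 180 / 637.1185 ≈ 0.2825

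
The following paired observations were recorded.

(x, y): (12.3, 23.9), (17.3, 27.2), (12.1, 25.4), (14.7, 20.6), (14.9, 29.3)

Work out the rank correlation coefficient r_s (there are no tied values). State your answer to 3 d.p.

Rank x: 2, 5, 1, 3, 4
Rank y: 2, 4, 3, 1, 5
d = rank(x) − rank(y): 0, 1, -2, 2, -1; Σd² = 10
ρ = 1 − 6Σd² / [n(n²−1)] = 1 − 6×10 / (5×24) = 1 − 60/120 ≈ 0.500

0.500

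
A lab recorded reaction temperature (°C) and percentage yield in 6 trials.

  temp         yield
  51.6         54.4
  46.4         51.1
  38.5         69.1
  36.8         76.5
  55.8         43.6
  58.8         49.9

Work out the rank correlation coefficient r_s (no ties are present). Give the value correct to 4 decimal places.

-0.8857

Rank temp: 4, 3, 2, 1, 5, 6
Rank yield: 4, 3, 5, 6, 1, 2
d = rank(temp) − rank(yield): 0, 0, -3, -5, 4, 4; Σd² = 66
ρ = 1 − 6Σd² / [n(n²−1)] = 1 − 6×66 / (6×35) = 1 − 396/210 ≈ -0.8857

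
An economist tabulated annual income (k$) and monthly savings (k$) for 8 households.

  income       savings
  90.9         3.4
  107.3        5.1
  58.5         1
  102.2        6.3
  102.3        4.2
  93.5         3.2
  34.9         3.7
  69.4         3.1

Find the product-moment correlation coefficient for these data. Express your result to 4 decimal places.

n = 8, Σx = 659, Σy = 30, Σx² = 58885.1, Σy² = 129.44, Σxy = 2631.78
nΣxy − ΣxΣy = 21054.24 − 19770 = 1284.24
nΣx² − (Σx)² = 471080.8 − 434281 = 36799.8; nΣy² − (Σy)² = 1035.52 − 900 = 135.52
r = 1284.24 / √(36799.8 × 135.52) = 1284.24 / 2233.1836 ≈ 0.5751

0.5751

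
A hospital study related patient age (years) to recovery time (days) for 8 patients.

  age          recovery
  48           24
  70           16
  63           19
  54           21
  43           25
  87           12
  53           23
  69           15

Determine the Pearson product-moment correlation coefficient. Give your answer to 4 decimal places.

-0.9795

n = 8, Σx = 487, Σy = 155, Σx² = 31077, Σy² = 3157, Σxy = 8976
nΣxy − ΣxΣy = 71808 − 75485 = -3677
nΣx² − (Σx)² = 248616 − 237169 = 11447; nΣy² − (Σy)² = 25256 − 24025 = 1231
r = -3677 / √(11447 × 1231) = -3677 / 3753.8323 ≈ -0.9795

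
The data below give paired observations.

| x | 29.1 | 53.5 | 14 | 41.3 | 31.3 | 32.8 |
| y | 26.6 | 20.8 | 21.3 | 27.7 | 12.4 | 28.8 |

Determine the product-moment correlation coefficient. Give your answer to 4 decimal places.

n = 6, Σx = 202, Σy = 137.6, Σx² = 7666.28, Σy² = 3344.38, Σxy = 4661.83
nΣxy − ΣxΣy = 27970.98 − 27795.2 = 175.78
nΣx² − (Σx)² = 45997.68 − 40804 = 5193.68; nΣy² − (Σy)² = 20066.28 − 18933.76 = 1132.52
r = 175.78 / √(5193.68 × 1132.52) = 175.78 / 2425.2725 ≈ 0.0725

0.0725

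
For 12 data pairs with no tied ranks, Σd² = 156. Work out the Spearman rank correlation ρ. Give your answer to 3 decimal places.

ρ = 1 − 6Σd² / [n(n²−1)] = 1 − 6×156 / (12×143)
  = 1 − 936/1716 = 1 − 0.5455 ≈ 0.455

0.455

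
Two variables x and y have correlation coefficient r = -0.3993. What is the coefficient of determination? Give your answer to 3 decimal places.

0.159

r² = (-0.3993)² = 0.159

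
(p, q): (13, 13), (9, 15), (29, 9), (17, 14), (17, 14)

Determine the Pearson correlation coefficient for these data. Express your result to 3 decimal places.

-0.912

n = 5, Σp = 85, Σq = 65, Σp² = 1669, Σq² = 867, Σpq = 1041
nΣpq − ΣpΣq = 5205 − 5525 = -320
nΣp² − (Σp)² = 8345 − 7225 = 1120; nΣq² − (Σq)² = 4335 − 4225 = 110
r = -320 / √(1120 × 110) = -320 / 350.9986 ≈ -0.912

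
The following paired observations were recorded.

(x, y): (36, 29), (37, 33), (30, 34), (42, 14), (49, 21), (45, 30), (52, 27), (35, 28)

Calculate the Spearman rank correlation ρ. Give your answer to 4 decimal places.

-0.5714

Rank x: 3, 4, 1, 5, 7, 6, 8, 2
Rank y: 5, 7, 8, 1, 2, 6, 3, 4
d = rank(x) − rank(y): -2, -3, -7, 4, 5, 0, 5, -2; Σd² = 132
ρ = 1 − 6Σd² / [n(n²−1)] = 1 − 6×132 / (8×63) = 1 − 792/504 ≈ -0.5714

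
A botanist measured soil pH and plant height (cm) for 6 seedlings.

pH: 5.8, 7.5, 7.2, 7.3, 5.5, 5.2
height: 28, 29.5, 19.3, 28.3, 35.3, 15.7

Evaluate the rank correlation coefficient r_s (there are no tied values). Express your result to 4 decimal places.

Rank pH: 3, 6, 4, 5, 2, 1
Rank height: 3, 5, 2, 4, 6, 1
d = rank(pH) − rank(height): 0, 1, 2, 1, -4, 0; Σd² = 22
ρ = 1 − 6Σd² / [n(n²−1)] = 1 − 6×22 / (6×35) = 1 − 132/210 ≈ 0.3714

0.3714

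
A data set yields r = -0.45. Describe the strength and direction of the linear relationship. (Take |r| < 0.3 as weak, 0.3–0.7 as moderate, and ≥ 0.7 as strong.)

r = -0.45 < 0 so the relationship is negative.
|r| = 0.45, which falls in the moderate range.

moderate negative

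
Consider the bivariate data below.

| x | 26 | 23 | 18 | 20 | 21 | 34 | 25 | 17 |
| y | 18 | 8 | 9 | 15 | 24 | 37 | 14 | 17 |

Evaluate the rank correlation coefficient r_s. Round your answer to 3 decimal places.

0.381

Rank x: 7, 5, 2, 3, 4, 8, 6, 1
Rank y: 6, 1, 2, 4, 7, 8, 3, 5
d = rank(x) − rank(y): 1, 4, 0, -1, -3, 0, 3, -4; Σd² = 52
ρ = 1 − 6Σd² / [n(n²−1)] = 1 − 6×52 / (8×63) = 1 − 312/504 ≈ 0.381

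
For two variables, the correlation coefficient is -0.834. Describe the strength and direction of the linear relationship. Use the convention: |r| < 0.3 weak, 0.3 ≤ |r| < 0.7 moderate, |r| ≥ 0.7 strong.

strong negative

r = -0.834 < 0 so the relationship is negative.
|r| = 0.834, which falls in the strong range.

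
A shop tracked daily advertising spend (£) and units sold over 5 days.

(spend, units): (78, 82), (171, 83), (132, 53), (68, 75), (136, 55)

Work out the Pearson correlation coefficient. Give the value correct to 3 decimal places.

n = 5, Σx = 585, Σy = 348, Σx² = 75869, Σy² = 25072, Σxy = 40165
nΣxy − ΣxΣy = 200825 − 203580 = -2755
nΣx² − (Σx)² = 379345 − 342225 = 37120; nΣy² − (Σy)² = 125360 − 121104 = 4256
r = -2755 / √(37120 × 4256) = -2755 / 12569.1177 ≈ -0.219

-0.219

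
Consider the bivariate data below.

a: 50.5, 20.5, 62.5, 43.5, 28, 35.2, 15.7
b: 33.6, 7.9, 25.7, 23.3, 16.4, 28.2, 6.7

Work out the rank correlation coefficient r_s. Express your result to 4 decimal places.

0.8214

Rank a: 6, 2, 7, 5, 3, 4, 1
Rank b: 7, 2, 5, 4, 3, 6, 1
d = rank(a) − rank(b): -1, 0, 2, 1, 0, -2, 0; Σd² = 10
ρ = 1 − 6Σd² / [n(n²−1)] = 1 − 6×10 / (7×48) = 1 − 60/336 ≈ 0.8214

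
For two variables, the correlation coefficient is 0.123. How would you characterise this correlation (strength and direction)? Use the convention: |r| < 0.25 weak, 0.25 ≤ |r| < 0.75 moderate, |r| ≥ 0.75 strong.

r = 0.123 > 0 so the relationship is positive.
|r| = 0.123, which falls in the weak range.

weak positive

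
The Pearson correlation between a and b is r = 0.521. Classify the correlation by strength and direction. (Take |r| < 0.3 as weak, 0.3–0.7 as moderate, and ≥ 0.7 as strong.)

moderate positive

r = 0.521 > 0 so the relationship is positive.
|r| = 0.521, which falls in the moderate range.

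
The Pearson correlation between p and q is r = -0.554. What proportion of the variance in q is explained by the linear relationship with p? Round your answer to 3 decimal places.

r² = (-0.554)² = 0.307

0.307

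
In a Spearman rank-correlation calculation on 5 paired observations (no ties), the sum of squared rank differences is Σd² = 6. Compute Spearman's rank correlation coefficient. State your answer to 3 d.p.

ρ = 1 − 6Σd² / [n(n²−1)] = 1 − 6×6 / (5×24)
  = 1 − 36/120 = 1 − 0.3000 ≈ 0.700

0.700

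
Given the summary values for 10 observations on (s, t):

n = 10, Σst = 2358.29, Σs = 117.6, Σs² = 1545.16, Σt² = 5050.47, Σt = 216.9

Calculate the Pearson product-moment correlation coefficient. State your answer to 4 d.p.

r = (nΣst − ΣsΣt) / √[(nΣs² − (Σs)²)(nΣt² − (Σt)²)]
Numerator: 10×2358.29 − 117.6×216.9 = -1924.54
Denominator: √[(15451.6 − 13829.76)(50504.7 − 47045.61)] = √[1621.84 × 3459.09] = 2368.5630
r = -1924.54 / 2368.5630 ≈ -0.8125

-0.8125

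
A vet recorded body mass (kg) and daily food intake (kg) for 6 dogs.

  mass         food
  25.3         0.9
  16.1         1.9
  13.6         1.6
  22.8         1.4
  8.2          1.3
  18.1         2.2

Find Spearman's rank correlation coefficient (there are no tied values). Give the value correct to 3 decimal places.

-0.200

Rank mass: 6, 3, 2, 5, 1, 4
Rank food: 1, 5, 4, 3, 2, 6
d = rank(mass) − rank(food): 5, -2, -2, 2, -1, -2; Σd² = 42
ρ = 1 − 6Σd² / [n(n²−1)] = 1 − 6×42 / (6×35) = 1 − 252/210 ≈ -0.200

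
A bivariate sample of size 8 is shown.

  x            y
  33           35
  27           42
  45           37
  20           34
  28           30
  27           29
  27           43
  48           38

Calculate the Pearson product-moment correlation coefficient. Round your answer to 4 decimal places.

n = 8, Σx = 255, Σy = 288, Σx² = 8789, Σy² = 10548, Σxy = 9242
nΣxy − ΣxΣy = 73936 − 73440 = 496
nΣx² − (Σx)² = 70312 − 65025 = 5287; nΣy² − (Σy)² = 84384 − 82944 = 1440
r = 496 / √(5287 × 1440) = 496 / 2759.2173 ≈ 0.1798

0.1798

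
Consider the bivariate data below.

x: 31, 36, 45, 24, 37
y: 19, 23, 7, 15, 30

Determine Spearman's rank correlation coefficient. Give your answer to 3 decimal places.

0.000

Rank x: 2, 3, 5, 1, 4
Rank y: 3, 4, 1, 2, 5
d = rank(x) − rank(y): -1, -1, 4, -1, -1; Σd² = 20
ρ = 1 − 6Σd² / [n(n²−1)] = 1 − 6×20 / (5×24) = 1 − 120/120 ≈ 0.000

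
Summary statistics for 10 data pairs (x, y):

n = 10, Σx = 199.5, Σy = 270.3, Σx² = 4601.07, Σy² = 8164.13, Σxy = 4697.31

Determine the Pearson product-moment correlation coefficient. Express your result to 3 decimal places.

-0.952

r = (nΣxy − ΣxΣy) / √[(nΣx² − (Σx)²)(nΣy² − (Σy)²)]
Numerator: 10×4697.31 − 199.5×270.3 = -6951.75
Denominator: √[(46010.7 − 39800.25)(81641.3 − 73062.09)] = √[6210.45 × 8579.21] = 7299.3667
r = -6951.75 / 7299.3667 ≈ -0.952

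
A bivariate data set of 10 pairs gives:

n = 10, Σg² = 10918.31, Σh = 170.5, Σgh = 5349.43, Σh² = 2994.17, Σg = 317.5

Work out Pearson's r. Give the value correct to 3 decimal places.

-0.237

r = (nΣgh − ΣgΣh) / √[(nΣg² − (Σg)²)(nΣh² − (Σh)²)]
Numerator: 10×5349.43 − 317.5×170.5 = -639.45
Denominator: √[(109183.1 − 100806.25)(29941.7 − 29070.25)] = √[8376.85 × 871.45] = 2701.8523
r = -639.45 / 2701.8523 ≈ -0.237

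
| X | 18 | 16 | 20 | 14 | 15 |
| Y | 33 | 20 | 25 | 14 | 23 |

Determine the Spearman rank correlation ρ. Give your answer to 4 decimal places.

0.8000

Rank X: 4, 3, 5, 1, 2
Rank Y: 5, 2, 4, 1, 3
d = rank(X) − rank(Y): -1, 1, 1, 0, -1; Σd² = 4
ρ = 1 − 6Σd² / [n(n²−1)] = 1 − 6×4 / (5×24) = 1 − 24/120 ≈ 0.8000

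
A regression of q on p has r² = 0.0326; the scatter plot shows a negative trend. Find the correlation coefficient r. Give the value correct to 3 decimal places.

|r| = √0.0326 = 0.181
The association is negative, so r = −0.181.

-0.181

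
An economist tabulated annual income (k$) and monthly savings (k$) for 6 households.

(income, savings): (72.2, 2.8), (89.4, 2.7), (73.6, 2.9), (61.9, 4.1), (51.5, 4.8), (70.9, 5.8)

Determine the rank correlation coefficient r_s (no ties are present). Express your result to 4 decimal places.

-0.7714

Rank income: 4, 6, 5, 2, 1, 3
Rank savings: 2, 1, 3, 4, 5, 6
d = rank(income) − rank(savings): 2, 5, 2, -2, -4, -3; Σd² = 62
ρ = 1 − 6Σd² / [n(n²−1)] = 1 − 6×62 / (6×35) = 1 − 372/210 ≈ -0.7714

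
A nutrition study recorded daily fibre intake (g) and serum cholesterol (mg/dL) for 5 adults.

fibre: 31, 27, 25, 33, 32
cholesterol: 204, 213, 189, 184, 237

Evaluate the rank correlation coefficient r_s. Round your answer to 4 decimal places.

Rank fibre: 3, 2, 1, 5, 4
Rank cholesterol: 3, 4, 2, 1, 5
d = rank(fibre) − rank(cholesterol): 0, -2, -1, 4, -1; Σd² = 22
ρ = 1 − 6Σd² / [n(n²−1)] = 1 − 6×22 / (5×24) = 1 − 132/120 ≈ -0.1000

-0.1000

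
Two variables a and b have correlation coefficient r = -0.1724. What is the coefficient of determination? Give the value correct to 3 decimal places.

0.030

r² = (-0.1724)² = 0.030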